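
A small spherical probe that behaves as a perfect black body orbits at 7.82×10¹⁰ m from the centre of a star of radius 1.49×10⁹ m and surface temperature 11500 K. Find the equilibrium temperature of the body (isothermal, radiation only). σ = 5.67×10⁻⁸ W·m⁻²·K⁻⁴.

T ≈ 1120 K

The star's surface emits σT_*⁴; at distance d the flux is S = σT_*⁴(R_*/d)².
S = 5.67×10⁻⁸·(11500)⁴·(1.49×10⁹/7.82×10¹⁰)² = 3.600×10⁵ W/m².
For an isothermal sphere T⁴ = (1−a)S/(4σ) = 1.587×10¹² K⁴.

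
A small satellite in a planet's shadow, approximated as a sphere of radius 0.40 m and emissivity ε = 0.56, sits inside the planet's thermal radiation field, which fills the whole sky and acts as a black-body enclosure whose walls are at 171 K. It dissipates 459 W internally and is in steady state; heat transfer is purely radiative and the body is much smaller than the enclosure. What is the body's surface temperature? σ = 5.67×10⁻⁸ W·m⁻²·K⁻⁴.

T ≈ 299 K

For a small grey body in a large enclosure, net radiated power = εσA(T⁴ − T_w⁴).
Steady state: P = εσA(T⁴ − T_w⁴) with A = 4πr² = 2.011 m².
T⁴ = P/(εσA) + T_w⁴ = 459/(0.56·5.67×10⁻⁸·2.011) + (171)⁴
    = 7.190×10⁹ + 8.550×10⁸ = 8.045×10⁹ K⁴.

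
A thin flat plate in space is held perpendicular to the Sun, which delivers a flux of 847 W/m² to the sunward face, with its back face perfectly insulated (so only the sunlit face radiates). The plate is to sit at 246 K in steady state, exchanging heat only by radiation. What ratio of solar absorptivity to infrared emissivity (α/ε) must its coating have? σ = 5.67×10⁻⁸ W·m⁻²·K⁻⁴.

α/ε ≈ 0.245

Balance: αS·A = εσ·1A·T⁴ ⇒ α/ε = σT⁴/S.
α/ε = 5.67×10⁻⁸·(246)⁴/847 = 5.67×10⁻⁸·3.662×10⁹/847.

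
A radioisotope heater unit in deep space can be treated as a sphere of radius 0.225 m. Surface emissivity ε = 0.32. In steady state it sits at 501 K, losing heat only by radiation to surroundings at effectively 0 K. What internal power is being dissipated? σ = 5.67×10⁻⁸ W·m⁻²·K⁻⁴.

Steady state: P = εσA T⁴.
A = 4πr² = 0.6362 m²; T⁴ = (501)⁴ = 6.300×10¹⁰ K⁴.
P = 0.32 × 5.67×10⁻⁸ × 0.6362 × 6.300×10¹⁰.

P ≈ 727 W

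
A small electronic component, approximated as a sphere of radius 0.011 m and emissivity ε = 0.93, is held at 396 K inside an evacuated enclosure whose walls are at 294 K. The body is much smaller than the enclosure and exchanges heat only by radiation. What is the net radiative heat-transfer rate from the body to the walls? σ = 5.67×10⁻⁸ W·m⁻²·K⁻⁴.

P_net ≈ 1.37 W

For a small grey body in a large enclosure: P_net = εσA(T_body⁴ − T_wall⁴).
A = 4πr² = 0.001521 m²; T_body⁴ − T_wall⁴ = 2.459×10¹⁰ − 7.471×10⁹ = 1.712×10¹⁰ K⁴.
|P_net| = 0.93·5.67×10⁻⁸·0.001521·1.712×10¹⁰.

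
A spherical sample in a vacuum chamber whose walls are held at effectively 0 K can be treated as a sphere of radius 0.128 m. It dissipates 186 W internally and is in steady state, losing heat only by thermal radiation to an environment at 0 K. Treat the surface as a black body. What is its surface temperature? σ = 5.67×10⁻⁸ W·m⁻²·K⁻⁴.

T ≈ 355 K

Steady state: internal power = radiated power, P = εσA T⁴.
Radiating area A = 4πr² = 0.2059 m².
T⁴ = P/(εσA) = 186/(1.0·5.67×10⁻⁸·0.2059) = 1.593×10¹⁰ K⁴.
T = (1.593×10¹⁰)^(1/4).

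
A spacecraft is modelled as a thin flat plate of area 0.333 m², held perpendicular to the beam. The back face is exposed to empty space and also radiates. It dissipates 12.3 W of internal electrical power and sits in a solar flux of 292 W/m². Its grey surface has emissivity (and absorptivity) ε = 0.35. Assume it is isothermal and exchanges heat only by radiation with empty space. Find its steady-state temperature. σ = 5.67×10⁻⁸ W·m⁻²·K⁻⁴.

T ≈ 243 K

At steady state, absorbed solar power + internal power = radiated power.
Absorbed: α·S·A_cross = 0.35·292·0.3330 = 34.03 W (cross-section A).
Total input = 34.03 + 12.3 = 46.33 W.
Radiated: εσ·A_surf·T⁴ with A_surf = 2A = 0.6660 m².
T⁴ = 46.33/(0.35·5.67×10⁻⁸·0.6660) = 3.506×10⁹ K⁴.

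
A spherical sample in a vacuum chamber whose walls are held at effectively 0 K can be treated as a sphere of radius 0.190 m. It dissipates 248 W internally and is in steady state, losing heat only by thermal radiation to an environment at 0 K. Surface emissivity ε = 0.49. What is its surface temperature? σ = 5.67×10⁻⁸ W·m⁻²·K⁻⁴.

T ≈ 375 K

Steady state: internal power = radiated power, P = εσA T⁴.
Radiating area A = 4πr² = 0.4536 m².
T⁴ = P/(εσA) = 248/(0.49·5.67×10⁻⁸·0.4536) = 1.968×10¹⁰ K⁴.
T = (1.968×10¹⁰)^(1/4).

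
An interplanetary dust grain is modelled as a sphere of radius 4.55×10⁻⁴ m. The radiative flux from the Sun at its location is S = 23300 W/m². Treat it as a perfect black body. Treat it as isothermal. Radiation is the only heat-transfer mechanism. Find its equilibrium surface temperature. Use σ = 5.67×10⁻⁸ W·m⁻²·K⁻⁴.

At equilibrium, absorbed power = emitted power.
Absorbing cross-section = πr² = 6.504×10⁻⁷ m²; emitting surface = 4πr² = 2.602×10⁻⁶ m² (ratio 4).
S·A_cross = εσ·A_surf·T⁴  ⇒  T⁴ = S/(4σ).
T⁴ = 1.00·23300/(4·5.67×10⁻⁸) = 1.027×10¹¹ K⁴.
T = (1.027×10¹¹)^(1/4).

T ≈ 566 K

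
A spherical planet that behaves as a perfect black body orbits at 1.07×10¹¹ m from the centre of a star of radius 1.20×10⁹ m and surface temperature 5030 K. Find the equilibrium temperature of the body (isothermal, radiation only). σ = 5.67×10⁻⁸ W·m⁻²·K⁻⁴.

The star's surface emits σT_*⁴; at distance d the flux is S = σT_*⁴(R_*/d)².
S = 5.67×10⁻⁸·(5030)⁴·(1.20×10⁹/1.07×10¹¹)² = 4565 W/m².
For an isothermal sphere T⁴ = (1−a)S/(4σ) = 2.013×10¹⁰ K⁴.

T ≈ 377 K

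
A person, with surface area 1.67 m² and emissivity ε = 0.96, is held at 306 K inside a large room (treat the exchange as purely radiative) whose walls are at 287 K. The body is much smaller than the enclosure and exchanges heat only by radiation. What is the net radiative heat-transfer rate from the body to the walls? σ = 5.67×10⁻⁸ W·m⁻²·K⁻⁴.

For a small grey body in a large enclosure: P_net = εσA(T_body⁴ − T_wall⁴).
A = 1.67 m²; T_body⁴ − T_wall⁴ = 8.768×10⁹ − 6.785×10⁹ = 1.983×10⁹ K⁴.
|P_net| = 0.96·5.67×10⁻⁸·1.670·1.983×10⁹.

P_net ≈ 180 W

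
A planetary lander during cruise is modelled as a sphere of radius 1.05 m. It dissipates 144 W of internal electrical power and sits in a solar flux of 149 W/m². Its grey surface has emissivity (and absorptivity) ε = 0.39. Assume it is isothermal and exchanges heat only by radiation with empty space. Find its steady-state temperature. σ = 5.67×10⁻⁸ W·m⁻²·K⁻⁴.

T ≈ 183 K

At steady state, absorbed solar power + internal power = radiated power.
Absorbed: α·S·A_cross = 0.39·149·3.464 = 201.3 W (cross-section πr²).
Total input = 201.3 + 144 = 345.3 W.
Radiated: εσ·A_surf·T⁴ with A_surf = 4πr² = 13.85 m².
T⁴ = 345.3/(0.39·5.67×10⁻⁸·13.85) = 1.127×10⁹ K⁴.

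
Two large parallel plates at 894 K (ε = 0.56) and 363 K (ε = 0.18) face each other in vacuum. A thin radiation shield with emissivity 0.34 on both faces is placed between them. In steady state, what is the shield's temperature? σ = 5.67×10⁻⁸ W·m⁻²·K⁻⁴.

In steady state the net flux on the hot side equals that on the cold side.
σ(T₁⁴−T_s⁴)/D₁ = σ(T_s⁴−T₂⁴)/D₂, with D₁ = 1/ε₁+1/ε_s−1 = 3.727, D₂ = 1/ε_s+1/ε₂−1 = 7.497.
Solve for T_s⁴: T_s⁴ = (D₂·T₁⁴ + D₁·T₂⁴)/(D₁+D₂) = 4.324×10¹¹ K⁴.

T_s ≈ 811 K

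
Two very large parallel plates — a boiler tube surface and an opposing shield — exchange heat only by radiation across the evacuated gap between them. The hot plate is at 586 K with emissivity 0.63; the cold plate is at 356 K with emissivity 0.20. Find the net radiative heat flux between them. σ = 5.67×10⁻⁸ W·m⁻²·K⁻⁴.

For two infinite grey parallel plates, q = σ(T₁⁴ − T₂⁴)/(1/ε₁ + 1/ε₂ − 1).
T₁⁴ − T₂⁴ = 1.179×10¹¹ − 1.606×10¹⁰ = 1.019×10¹¹ K⁴.
1/ε₁ + 1/ε₂ − 1 = 1.587 + 5.000 − 1 = 5.587.
q = 5.67×10⁻⁸ × 1.019×10¹¹ / 5.587.

q ≈ 1030 W/m²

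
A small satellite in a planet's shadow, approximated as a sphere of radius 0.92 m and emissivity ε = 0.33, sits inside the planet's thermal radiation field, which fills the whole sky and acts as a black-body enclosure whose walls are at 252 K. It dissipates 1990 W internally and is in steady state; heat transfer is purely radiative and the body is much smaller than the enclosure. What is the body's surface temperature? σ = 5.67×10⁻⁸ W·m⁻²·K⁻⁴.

T ≈ 344 K

For a small grey body in a large enclosure, net radiated power = εσA(T⁴ − T_w⁴).
Steady state: P = εσA(T⁴ − T_w⁴) with A = 4πr² = 10.64 m².
T⁴ = P/(εσA) + T_w⁴ = 1990/(0.33·5.67×10⁻⁸·10.64) + (252)⁴
    = 9.999×10⁹ + 4.033×10⁹ = 1.403×10¹⁰ K⁴.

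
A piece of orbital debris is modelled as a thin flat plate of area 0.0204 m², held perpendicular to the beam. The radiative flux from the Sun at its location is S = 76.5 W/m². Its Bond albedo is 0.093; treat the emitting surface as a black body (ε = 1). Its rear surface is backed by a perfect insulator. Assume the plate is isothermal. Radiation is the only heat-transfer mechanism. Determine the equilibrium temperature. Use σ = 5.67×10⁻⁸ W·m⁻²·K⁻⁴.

At equilibrium, absorbed power = emitted power.
Absorbing cross-section = A = 0.02040 m²; emitting surface = A = 0.02040 m² (ratio 1).
(1−a)S·A_cross = εσ·A_surf·T⁴  ⇒  T⁴ = (1−a)S/(1σ).
T⁴ = 0.907·76.5/(1·5.67×10⁻⁸) = 1.224×10⁹ K⁴.
T = (1.224×10⁹)^(1/4).

T ≈ 187 K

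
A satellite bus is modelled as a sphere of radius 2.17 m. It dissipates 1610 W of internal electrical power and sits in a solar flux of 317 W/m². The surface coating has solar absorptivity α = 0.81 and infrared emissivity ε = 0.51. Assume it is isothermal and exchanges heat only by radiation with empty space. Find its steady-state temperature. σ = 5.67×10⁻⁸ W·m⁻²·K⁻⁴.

At steady state, absorbed solar power + internal power = radiated power.
Absorbed: α·S·A_cross = 0.81·317·14.79 = 3799 W (cross-section πr²).
Total input = 3799 + 1610 = 5409 W.
Radiated: εσ·A_surf·T⁴ with A_surf = 4πr² = 59.17 m².
T⁴ = 5409/(0.51·5.67×10⁻⁸·59.17) = 3.161×10⁹ K⁴.

T ≈ 237 K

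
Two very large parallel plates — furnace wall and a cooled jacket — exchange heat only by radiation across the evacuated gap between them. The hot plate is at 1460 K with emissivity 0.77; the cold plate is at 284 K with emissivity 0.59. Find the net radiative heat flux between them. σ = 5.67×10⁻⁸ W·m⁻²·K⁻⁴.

q ≈ 1.29×10⁵ W/m²

For two infinite grey parallel plates, q = σ(T₁⁴ − T₂⁴)/(1/ε₁ + 1/ε₂ − 1).
T₁⁴ − T₂⁴ = 4.544×10¹² − 6.505×10⁹ = 4.537×10¹² K⁴.
1/ε₁ + 1/ε₂ − 1 = 1.299 + 1.695 − 1 = 1.994.
q = 5.67×10⁻⁸ × 4.537×10¹² / 1.994.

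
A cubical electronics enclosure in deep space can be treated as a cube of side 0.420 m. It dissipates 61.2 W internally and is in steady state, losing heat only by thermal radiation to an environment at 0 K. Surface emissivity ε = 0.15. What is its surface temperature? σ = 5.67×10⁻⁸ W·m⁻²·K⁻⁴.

Steady state: internal power = radiated power, P = εσA T⁴.
Radiating area A = 6L² = 1.058 m².
T⁴ = P/(εσA) = 61.2/(0.15·5.67×10⁻⁸·1.058) = 6.799×10⁹ K⁴.
T = (6.799×10⁹)^(1/4).

T ≈ 287 K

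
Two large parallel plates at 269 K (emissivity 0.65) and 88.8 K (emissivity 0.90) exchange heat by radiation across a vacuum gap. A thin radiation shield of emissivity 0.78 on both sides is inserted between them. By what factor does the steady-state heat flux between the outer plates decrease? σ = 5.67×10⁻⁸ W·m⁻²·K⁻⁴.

factor ≈ 1.95

Without shield: q₀ = σΔ(T⁴)/(1/ε₁+1/ε₂−1) with denominator 1.650.
With shield the two gaps are in series; the resistances add: (1/ε₁+1/ε_s−1)+(1/ε_s+1/ε₂−1) = 1.821+1.393 = 3.214.
Heat-flux ratio q₀/q = 3.214/1.650.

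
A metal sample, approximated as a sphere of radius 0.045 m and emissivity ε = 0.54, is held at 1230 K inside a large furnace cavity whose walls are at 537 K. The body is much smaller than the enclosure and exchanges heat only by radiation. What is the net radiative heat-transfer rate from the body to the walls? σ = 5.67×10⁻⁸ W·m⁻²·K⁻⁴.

For a small grey body in a large enclosure: P_net = εσA(T_body⁴ − T_wall⁴).
A = 4πr² = 0.02545 m²; T_body⁴ − T_wall⁴ = 2.289×10¹² − 8.316×10¹⁰ = 2.206×10¹² K⁴.
|P_net| = 0.54·5.67×10⁻⁸·0.02545·2.206×10¹².

P_net ≈ 1720 W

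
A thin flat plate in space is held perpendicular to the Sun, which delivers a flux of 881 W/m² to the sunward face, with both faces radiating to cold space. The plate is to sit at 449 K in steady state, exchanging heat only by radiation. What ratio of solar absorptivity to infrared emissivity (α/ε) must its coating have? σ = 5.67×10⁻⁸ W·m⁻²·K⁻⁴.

α/ε ≈ 5.23

Balance: αS·A = εσ·2A·T⁴ ⇒ α/ε = 2σT⁴/S.
α/ε = 2·5.67×10⁻⁸·(449)⁴/881 = 2·5.67×10⁻⁸·4.064×10¹⁰/881.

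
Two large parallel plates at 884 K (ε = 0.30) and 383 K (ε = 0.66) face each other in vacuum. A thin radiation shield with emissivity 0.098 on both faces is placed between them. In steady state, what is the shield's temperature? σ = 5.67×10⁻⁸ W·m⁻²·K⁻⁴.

In steady state the net flux on the hot side equals that on the cold side.
σ(T₁⁴−T_s⁴)/D₁ = σ(T_s⁴−T₂⁴)/D₂, with D₁ = 1/ε₁+1/ε_s−1 = 12.54, D₂ = 1/ε_s+1/ε₂−1 = 10.72.
Solve for T_s⁴: T_s⁴ = (D₂·T₁⁴ + D₁·T₂⁴)/(D₁+D₂) = 2.931×10¹¹ K⁴.

T_s ≈ 736 K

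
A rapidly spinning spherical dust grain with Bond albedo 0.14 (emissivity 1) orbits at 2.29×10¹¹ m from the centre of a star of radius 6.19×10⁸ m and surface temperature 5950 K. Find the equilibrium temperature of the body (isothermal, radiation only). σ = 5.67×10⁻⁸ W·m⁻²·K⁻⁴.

T ≈ 211 K

The star's surface emits σT_*⁴; at distance d the flux is S = σT_*⁴(R_*/d)².
S = 5.67×10⁻⁸·(5950)⁴·(6.19×10⁸/2.29×10¹¹)² = 519.2 W/m².
For an isothermal sphere T⁴ = (1−a)S/(4σ) = 1.969×10⁹ K⁴.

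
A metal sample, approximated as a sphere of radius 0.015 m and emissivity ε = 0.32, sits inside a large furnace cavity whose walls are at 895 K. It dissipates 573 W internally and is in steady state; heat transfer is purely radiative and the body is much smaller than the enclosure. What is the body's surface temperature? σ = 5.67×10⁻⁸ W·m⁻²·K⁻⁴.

For a small grey body in a large enclosure, net radiated power = εσA(T⁴ − T_w⁴).
Steady state: P = εσA(T⁴ − T_w⁴) with A = 4πr² = 0.002827 m².
T⁴ = P/(εσA) + T_w⁴ = 573/(0.32·5.67×10⁻⁸·0.002827) + (895)⁴
    = 1.117×10¹³ + 6.416×10¹¹ = 1.181×10¹³ K⁴.

T ≈ 1850 K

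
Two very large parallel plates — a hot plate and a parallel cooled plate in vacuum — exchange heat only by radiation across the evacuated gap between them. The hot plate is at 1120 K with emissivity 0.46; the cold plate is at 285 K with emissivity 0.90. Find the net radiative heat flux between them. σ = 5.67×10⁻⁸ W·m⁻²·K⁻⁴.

q ≈ 38900 W/m²

For two infinite grey parallel plates, q = σ(T₁⁴ − T₂⁴)/(1/ε₁ + 1/ε₂ − 1).
T₁⁴ − T₂⁴ = 1.574×10¹² − 6.598×10⁹ = 1.567×10¹² K⁴.
1/ε₁ + 1/ε₂ − 1 = 2.174 + 1.111 − 1 = 2.285.
q = 5.67×10⁻⁸ × 1.567×10¹² / 2.285.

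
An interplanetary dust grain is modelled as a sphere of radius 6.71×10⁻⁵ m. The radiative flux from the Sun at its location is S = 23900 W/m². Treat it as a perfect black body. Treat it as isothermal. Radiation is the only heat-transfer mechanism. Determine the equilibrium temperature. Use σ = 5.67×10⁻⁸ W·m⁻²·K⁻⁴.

T ≈ 570 K

At equilibrium, absorbed power = emitted power.
Absorbing cross-section = πr² = 1.414×10⁻⁸ m²; emitting surface = 4πr² = 5.658×10⁻⁸ m² (ratio 4).
S·A_cross = εσ·A_surf·T⁴  ⇒  T⁴ = S/(4σ).
T⁴ = 1.00·23900/(4·5.67×10⁻⁸) = 1.054×10¹¹ K⁴.
T = (1.054×10¹¹)^(1/4).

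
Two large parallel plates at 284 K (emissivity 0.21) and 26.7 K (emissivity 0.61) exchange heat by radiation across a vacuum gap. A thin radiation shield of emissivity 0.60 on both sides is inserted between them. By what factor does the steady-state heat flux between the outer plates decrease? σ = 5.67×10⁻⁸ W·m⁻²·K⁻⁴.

Without shield: q₀ = σΔ(T⁴)/(1/ε₁+1/ε₂−1) with denominator 5.401.
With shield the two gaps are in series; the resistances add: (1/ε₁+1/ε_s−1)+(1/ε_s+1/ε₂−1) = 5.429+2.306 = 7.735.
Heat-flux ratio q₀/q = 7.735/5.401.

factor ≈ 1.43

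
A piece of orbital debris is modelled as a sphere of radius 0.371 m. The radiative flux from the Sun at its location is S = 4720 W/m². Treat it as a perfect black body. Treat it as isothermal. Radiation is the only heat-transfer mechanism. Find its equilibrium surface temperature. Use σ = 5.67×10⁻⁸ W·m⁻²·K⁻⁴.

At equilibrium, absorbed power = emitted power.
Absorbing cross-section = πr² = 0.4324 m²; emitting surface = 4πr² = 1.730 m² (ratio 4).
S·A_cross = εσ·A_surf·T⁴  ⇒  T⁴ = S/(4σ).
T⁴ = 1.00·4720/(4·5.67×10⁻⁸) = 2.081×10¹⁰ K⁴.
T = (2.081×10¹⁰)^(1/4).

T ≈ 380 K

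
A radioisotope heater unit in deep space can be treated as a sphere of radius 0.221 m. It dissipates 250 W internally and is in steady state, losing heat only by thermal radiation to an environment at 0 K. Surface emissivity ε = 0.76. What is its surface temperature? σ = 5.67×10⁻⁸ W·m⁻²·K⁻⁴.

Steady state: internal power = radiated power, P = εσA T⁴.
Radiating area A = 4πr² = 0.6138 m².
T⁴ = P/(εσA) = 250/(0.76·5.67×10⁻⁸·0.6138) = 9.453×10⁹ K⁴.
T = (9.453×10⁹)^(1/4).

T ≈ 312 K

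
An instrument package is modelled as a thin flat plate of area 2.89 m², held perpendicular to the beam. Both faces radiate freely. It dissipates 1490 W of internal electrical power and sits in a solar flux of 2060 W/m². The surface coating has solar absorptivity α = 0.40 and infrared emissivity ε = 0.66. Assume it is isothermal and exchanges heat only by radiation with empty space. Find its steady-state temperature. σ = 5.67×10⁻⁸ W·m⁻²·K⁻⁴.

At steady state, absorbed solar power + internal power = radiated power.
Absorbed: α·S·A_cross = 0.40·2060·2.890 = 2381 W (cross-section A).
Total input = 2381 + 1490 = 3871 W.
Radiated: εσ·A_surf·T⁴ with A_surf = 2A = 5.780 m².
T⁴ = 3871/(0.66·5.67×10⁻⁸·5.780) = 1.790×10¹⁰ K⁴.

T ≈ 366 K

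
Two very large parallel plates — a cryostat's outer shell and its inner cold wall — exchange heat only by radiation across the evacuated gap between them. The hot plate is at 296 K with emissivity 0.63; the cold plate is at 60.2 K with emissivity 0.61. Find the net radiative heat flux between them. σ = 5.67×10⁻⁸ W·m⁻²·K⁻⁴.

q ≈ 195 W/m²

For two infinite grey parallel plates, q = σ(T₁⁴ − T₂⁴)/(1/ε₁ + 1/ε₂ − 1).
T₁⁴ − T₂⁴ = 7.677×10⁹ − 1.313×10⁷ = 7.663×10⁹ K⁴.
1/ε₁ + 1/ε₂ − 1 = 1.587 + 1.639 − 1 = 2.227.
q = 5.67×10⁻⁸ × 7.663×10⁹ / 2.227.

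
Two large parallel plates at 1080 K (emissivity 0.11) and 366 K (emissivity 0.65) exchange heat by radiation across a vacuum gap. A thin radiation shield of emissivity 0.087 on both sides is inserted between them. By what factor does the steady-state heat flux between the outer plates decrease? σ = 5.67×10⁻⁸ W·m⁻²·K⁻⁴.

factor ≈ 3.28

Without shield: q₀ = σΔ(T⁴)/(1/ε₁+1/ε₂−1) with denominator 9.629.
With shield the two gaps are in series; the resistances add: (1/ε₁+1/ε_s−1)+(1/ε_s+1/ε₂−1) = 19.59+12.03 = 31.62.
Heat-flux ratio q₀/q = 31.62/9.629.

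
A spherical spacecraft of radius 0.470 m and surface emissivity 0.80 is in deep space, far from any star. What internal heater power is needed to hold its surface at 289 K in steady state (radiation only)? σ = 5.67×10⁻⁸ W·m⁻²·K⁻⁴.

P = εσ·4πr²·T⁴.
4πr² = 2.776 m²; T⁴ = 6.976×10⁹ K⁴.
P = 0.80·5.67×10⁻⁸·2.776·6.976×10⁹.

P ≈ 878 W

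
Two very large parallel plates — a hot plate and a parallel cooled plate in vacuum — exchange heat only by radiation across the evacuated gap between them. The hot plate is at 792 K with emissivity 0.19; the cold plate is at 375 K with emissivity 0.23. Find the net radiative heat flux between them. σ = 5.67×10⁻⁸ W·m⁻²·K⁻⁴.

q ≈ 2460 W/m²

For two infinite grey parallel plates, q = σ(T₁⁴ − T₂⁴)/(1/ε₁ + 1/ε₂ − 1).
T₁⁴ − T₂⁴ = 3.935×10¹¹ − 1.978×10¹⁰ = 3.737×10¹¹ K⁴.
1/ε₁ + 1/ε₂ − 1 = 5.263 + 4.348 − 1 = 8.611.
q = 5.67×10⁻⁸ × 3.737×10¹¹ / 8.611.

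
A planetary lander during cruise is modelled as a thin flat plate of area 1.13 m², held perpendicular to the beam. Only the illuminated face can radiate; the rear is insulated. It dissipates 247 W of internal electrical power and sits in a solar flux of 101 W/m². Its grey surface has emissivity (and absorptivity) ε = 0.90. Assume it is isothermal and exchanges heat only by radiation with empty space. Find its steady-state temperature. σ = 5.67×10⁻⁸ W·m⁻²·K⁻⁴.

At steady state, absorbed solar power + internal power = radiated power.
Absorbed: α·S·A_cross = 0.90·101·1.130 = 102.7 W (cross-section A).
Total input = 102.7 + 247 = 349.7 W.
Radiated: εσ·A_surf·T⁴ with A_surf = A = 1.130 m².
T⁴ = 349.7/(0.90·5.67×10⁻⁸·1.130) = 6.065×10⁹ K⁴.

T ≈ 279 K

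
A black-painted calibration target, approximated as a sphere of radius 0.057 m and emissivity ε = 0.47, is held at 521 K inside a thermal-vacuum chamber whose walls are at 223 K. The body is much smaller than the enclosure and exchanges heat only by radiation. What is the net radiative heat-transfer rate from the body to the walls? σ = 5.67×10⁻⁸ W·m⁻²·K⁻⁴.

P_net ≈ 77.5 W

For a small grey body in a large enclosure: P_net = εσA(T_body⁴ − T_wall⁴).
A = 4πr² = 0.04083 m²; T_body⁴ − T_wall⁴ = 7.368×10¹⁰ − 2.473×10⁹ = 7.121×10¹⁰ K⁴.
|P_net| = 0.47·5.67×10⁻⁸·0.04083·7.121×10¹⁰.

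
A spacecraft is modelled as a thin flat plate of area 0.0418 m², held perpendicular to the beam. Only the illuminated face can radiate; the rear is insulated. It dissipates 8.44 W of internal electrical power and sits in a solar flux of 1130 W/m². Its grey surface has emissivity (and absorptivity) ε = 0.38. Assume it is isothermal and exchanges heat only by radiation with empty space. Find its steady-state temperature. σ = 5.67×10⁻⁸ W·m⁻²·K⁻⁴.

At steady state, absorbed solar power + internal power = radiated power.
Absorbed: α·S·A_cross = 0.38·1130·0.04180 = 17.95 W (cross-section A).
Total input = 17.95 + 8.44 = 26.39 W.
Radiated: εσ·A_surf·T⁴ with A_surf = A = 0.04180 m².
T⁴ = 26.39/(0.38·5.67×10⁻⁸·0.04180) = 2.930×10¹⁰ K⁴.

T ≈ 414 K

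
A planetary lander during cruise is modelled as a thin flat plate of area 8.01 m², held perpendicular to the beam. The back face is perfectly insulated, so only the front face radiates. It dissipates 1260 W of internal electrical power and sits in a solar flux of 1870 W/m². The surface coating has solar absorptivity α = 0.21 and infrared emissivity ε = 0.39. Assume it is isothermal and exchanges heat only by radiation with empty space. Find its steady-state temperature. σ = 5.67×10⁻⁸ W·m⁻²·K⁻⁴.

T ≈ 397 K

At steady state, absorbed solar power + internal power = radiated power.
Absorbed: α·S·A_cross = 0.21·1870·8.010 = 3146 W (cross-section A).
Total input = 3146 + 1260 = 4406 W.
Radiated: εσ·A_surf·T⁴ with A_surf = A = 8.010 m².
T⁴ = 4406/(0.39·5.67×10⁻⁸·8.010) = 2.487×10¹⁰ K⁴.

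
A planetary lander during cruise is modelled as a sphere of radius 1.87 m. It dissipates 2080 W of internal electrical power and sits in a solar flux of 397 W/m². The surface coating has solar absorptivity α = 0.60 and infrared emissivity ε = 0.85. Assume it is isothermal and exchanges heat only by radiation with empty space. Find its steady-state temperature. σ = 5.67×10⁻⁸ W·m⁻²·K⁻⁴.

At steady state, absorbed solar power + internal power = radiated power.
Absorbed: α·S·A_cross = 0.60·397·10.99 = 2617 W (cross-section πr²).
Total input = 2617 + 2080 = 4697 W.
Radiated: εσ·A_surf·T⁴ with A_surf = 4πr² = 43.94 m².
T⁴ = 4697/(0.85·5.67×10⁻⁸·43.94) = 2.218×10⁹ K⁴.

T ≈ 217 K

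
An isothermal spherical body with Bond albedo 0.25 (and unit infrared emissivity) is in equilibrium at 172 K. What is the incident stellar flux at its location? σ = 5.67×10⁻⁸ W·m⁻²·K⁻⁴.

S ≈ 265 W/m²

(1−a)S·πr² = σ·4πr²·T⁴ ⇒ S = 4σT⁴/(1−a).
S = 4·5.67×10⁻⁸·8.752×10⁸/0.750.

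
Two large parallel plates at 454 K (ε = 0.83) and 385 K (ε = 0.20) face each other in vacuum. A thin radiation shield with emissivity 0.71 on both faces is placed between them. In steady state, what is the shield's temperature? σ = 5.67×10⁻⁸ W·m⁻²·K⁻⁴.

T_s ≈ 441 K

In steady state the net flux on the hot side equals that on the cold side.
σ(T₁⁴−T_s⁴)/D₁ = σ(T_s⁴−T₂⁴)/D₂, with D₁ = 1/ε₁+1/ε_s−1 = 1.613, D₂ = 1/ε_s+1/ε₂−1 = 5.408.
Solve for T_s⁴: T_s⁴ = (D₂·T₁⁴ + D₁·T₂⁴)/(D₁+D₂) = 3.777×10¹⁰ K⁴.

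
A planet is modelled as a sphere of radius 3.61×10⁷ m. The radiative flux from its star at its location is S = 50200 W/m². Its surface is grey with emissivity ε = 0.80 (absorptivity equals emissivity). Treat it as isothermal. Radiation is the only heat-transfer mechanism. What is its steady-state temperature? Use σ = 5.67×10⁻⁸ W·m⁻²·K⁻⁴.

At equilibrium, absorbed power = emitted power.
Absorbing cross-section = πr² = 4.094×10¹⁵ m²; emitting surface = 4πr² = 1.638×10¹⁶ m² (ratio 4).
εS·A_cross = εσ·A_surf·T⁴  ⇒  T⁴ = S/(4σ)   (ε cancels).
T⁴ = 50200/(4·5.67×10⁻⁸) = 2.213×10¹¹ K⁴.
T = (2.213×10¹¹)^(1/4).

T ≈ 686 K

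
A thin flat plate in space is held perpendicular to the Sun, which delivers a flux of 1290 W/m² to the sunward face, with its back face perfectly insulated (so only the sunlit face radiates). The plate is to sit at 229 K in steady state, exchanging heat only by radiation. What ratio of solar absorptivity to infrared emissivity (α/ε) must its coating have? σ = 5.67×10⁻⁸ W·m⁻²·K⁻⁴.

Balance: αS·A = εσ·1A·T⁴ ⇒ α/ε = σT⁴/S.
α/ε = 5.67×10⁻⁸·(229)⁴/1290 = 5.67×10⁻⁸·2.750×10⁹/1290.

α/ε ≈ 0.121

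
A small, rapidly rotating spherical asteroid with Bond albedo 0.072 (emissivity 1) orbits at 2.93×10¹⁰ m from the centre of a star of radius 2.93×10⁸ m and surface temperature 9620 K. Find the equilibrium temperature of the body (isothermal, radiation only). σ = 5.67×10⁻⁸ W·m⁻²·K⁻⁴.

T ≈ 668 K

The star's surface emits σT_*⁴; at distance d the flux is S = σT_*⁴(R_*/d)².
S = 5.67×10⁻⁸·(9620)⁴·(2.93×10⁸/2.93×10¹⁰)² = 48560 W/m².
For an isothermal sphere T⁴ = (1−a)S/(4σ) = 1.987×10¹¹ K⁴.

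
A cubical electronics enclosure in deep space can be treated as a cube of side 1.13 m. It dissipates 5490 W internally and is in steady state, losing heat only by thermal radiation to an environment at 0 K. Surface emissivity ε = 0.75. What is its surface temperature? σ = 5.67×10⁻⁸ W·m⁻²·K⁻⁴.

T ≈ 360 K

Steady state: internal power = radiated power, P = εσA T⁴.
Radiating area A = 6L² = 7.661 m².
T⁴ = P/(εσA) = 5490/(0.75·5.67×10⁻⁸·7.661) = 1.685×10¹⁰ K⁴.
T = (1.685×10¹⁰)^(1/4).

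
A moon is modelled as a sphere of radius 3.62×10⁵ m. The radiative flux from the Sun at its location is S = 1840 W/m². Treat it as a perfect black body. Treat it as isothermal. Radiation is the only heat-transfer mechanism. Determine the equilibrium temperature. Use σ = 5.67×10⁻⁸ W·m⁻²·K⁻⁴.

At equilibrium, absorbed power = emitted power.
Absorbing cross-section = πr² = 4.117×10¹¹ m²; emitting surface = 4πr² = 1.647×10¹² m² (ratio 4).
S·A_cross = εσ·A_surf·T⁴  ⇒  T⁴ = S/(4σ).
T⁴ = 1.00·1840/(4·5.67×10⁻⁸) = 8.113×10⁹ K⁴.
T = (8.113×10⁹)^(1/4).

T ≈ 300 K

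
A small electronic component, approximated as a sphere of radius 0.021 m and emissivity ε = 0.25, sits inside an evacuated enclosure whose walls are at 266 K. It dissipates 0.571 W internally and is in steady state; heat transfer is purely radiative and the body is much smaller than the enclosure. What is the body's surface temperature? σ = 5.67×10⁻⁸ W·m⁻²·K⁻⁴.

T ≈ 333 K

For a small grey body in a large enclosure, net radiated power = εσA(T⁴ − T_w⁴).
Steady state: P = εσA(T⁴ − T_w⁴) with A = 4πr² = 0.005542 m².
T⁴ = P/(εσA) + T_w⁴ = 0.571/(0.25·5.67×10⁻⁸·0.005542) + (266)⁴
    = 7.269×10⁹ + 5.006×10⁹ = 1.228×10¹⁰ K⁴.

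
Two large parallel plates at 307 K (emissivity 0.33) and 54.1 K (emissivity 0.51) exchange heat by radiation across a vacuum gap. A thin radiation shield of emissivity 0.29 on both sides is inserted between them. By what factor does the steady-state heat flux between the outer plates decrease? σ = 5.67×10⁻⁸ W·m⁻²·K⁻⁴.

factor ≈ 2.48

Without shield: q₀ = σΔ(T⁴)/(1/ε₁+1/ε₂−1) with denominator 3.991.
With shield the two gaps are in series; the resistances add: (1/ε₁+1/ε_s−1)+(1/ε_s+1/ε₂−1) = 5.479+4.409 = 9.888.
Heat-flux ratio q₀/q = 9.888/3.991.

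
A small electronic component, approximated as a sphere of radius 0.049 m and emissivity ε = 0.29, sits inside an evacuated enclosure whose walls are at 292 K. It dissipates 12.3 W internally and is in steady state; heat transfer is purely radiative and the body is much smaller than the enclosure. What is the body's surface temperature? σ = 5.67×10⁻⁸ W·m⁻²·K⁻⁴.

For a small grey body in a large enclosure, net radiated power = εσA(T⁴ − T_w⁴).
Steady state: P = εσA(T⁴ − T_w⁴) with A = 4πr² = 0.03017 m².
T⁴ = P/(εσA) + T_w⁴ = 12.3/(0.29·5.67×10⁻⁸·0.03017) + (292)⁴
    = 2.479×10¹⁰ + 7.270×10⁹ = 3.206×10¹⁰ K⁴.

T ≈ 423 K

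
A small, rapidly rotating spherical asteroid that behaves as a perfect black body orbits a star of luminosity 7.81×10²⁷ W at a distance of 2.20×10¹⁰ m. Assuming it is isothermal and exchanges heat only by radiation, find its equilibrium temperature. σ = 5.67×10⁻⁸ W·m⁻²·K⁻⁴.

First find the stellar flux at distance d: S = L/(4πd²) = 7.81×10²⁷/(4π·(2.20×10¹⁰)²) = 1.284×10⁶ W/m².
For an isothermal sphere, absorbed (1−a)S·πr² = emitted σ·4πr²·T⁴, so T⁴ = (1−a)S/(4σ).
T⁴ = 1.00·1.284×10⁶/(4·5.67×10⁻⁸) = 5.662×10¹² K⁴.

T ≈ 1540 K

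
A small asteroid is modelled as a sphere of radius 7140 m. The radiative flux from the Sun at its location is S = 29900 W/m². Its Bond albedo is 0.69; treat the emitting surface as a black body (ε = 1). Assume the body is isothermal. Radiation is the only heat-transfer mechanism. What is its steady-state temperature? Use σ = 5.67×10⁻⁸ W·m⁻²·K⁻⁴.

T ≈ 450 K

At equilibrium, absorbed power = emitted power.
Absorbing cross-section = πr² = 1.602×10⁸ m²; emitting surface = 4πr² = 6.406×10⁸ m² (ratio 4).
(1−a)S·A_cross = εσ·A_surf·T⁴  ⇒  T⁴ = (1−a)S/(4σ).
T⁴ = 0.310·29900/(4·5.67×10⁻⁸) = 4.087×10¹⁰ K⁴.
T = (4.087×10¹⁰)^(1/4).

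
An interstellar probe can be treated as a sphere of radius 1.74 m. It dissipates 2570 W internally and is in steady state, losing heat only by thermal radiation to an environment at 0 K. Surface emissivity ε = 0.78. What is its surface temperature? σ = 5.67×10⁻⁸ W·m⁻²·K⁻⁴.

Steady state: internal power = radiated power, P = εσA T⁴.
Radiating area A = 4πr² = 38.05 m².
T⁴ = P/(εσA) = 2570/(0.78·5.67×10⁻⁸·38.05) = 1.527×10⁹ K⁴.
T = (1.527×10⁹)^(1/4).

T ≈ 198 K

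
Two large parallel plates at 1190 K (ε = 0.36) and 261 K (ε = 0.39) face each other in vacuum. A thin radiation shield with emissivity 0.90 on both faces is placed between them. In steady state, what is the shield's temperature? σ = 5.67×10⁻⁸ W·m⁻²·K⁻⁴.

In steady state the net flux on the hot side equals that on the cold side.
σ(T₁⁴−T_s⁴)/D₁ = σ(T_s⁴−T₂⁴)/D₂, with D₁ = 1/ε₁+1/ε_s−1 = 2.889, D₂ = 1/ε_s+1/ε₂−1 = 2.675.
Solve for T_s⁴: T_s⁴ = (D₂·T₁⁴ + D₁·T₂⁴)/(D₁+D₂) = 9.666×10¹¹ K⁴.

T_s ≈ 992 K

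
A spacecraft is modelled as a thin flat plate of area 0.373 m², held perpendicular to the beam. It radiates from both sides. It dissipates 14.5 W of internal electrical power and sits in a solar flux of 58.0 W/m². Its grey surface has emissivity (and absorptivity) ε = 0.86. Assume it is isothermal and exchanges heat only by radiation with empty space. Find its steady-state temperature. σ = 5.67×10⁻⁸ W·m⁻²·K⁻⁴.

T ≈ 174 K

At steady state, absorbed solar power + internal power = radiated power.
Absorbed: α·S·A_cross = 0.86·58.0·0.3730 = 18.61 W (cross-section A).
Total input = 18.61 + 14.5 = 33.11 W.
Radiated: εσ·A_surf·T⁴ with A_surf = 2A = 0.7460 m².
T⁴ = 33.11/(0.86·5.67×10⁻⁸·0.7460) = 9.101×10⁸ K⁴.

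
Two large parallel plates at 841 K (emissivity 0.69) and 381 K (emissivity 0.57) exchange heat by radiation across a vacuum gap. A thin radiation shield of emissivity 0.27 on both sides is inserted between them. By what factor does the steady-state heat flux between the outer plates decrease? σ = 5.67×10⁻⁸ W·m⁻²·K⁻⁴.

Without shield: q₀ = σΔ(T⁴)/(1/ε₁+1/ε₂−1) with denominator 2.204.
With shield the two gaps are in series; the resistances add: (1/ε₁+1/ε_s−1)+(1/ε_s+1/ε₂−1) = 4.153+4.458 = 8.611.
Heat-flux ratio q₀/q = 8.611/2.204.

factor ≈ 3.91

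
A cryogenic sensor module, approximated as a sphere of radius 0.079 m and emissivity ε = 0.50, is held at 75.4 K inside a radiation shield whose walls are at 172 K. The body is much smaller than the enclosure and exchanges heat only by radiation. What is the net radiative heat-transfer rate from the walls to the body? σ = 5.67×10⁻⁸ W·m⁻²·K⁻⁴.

P_net ≈ 1.87 W

For a small grey body in a large enclosure: P_net = εσA(T_body⁴ − T_wall⁴).
A = 4πr² = 0.07843 m²; T_body⁴ − T_wall⁴ = 3.232×10⁷ − 8.752×10⁸ = -8.429×10⁸ K⁴.
|P_net| = 0.50·5.67×10⁻⁸·0.07843·8.429×10⁸.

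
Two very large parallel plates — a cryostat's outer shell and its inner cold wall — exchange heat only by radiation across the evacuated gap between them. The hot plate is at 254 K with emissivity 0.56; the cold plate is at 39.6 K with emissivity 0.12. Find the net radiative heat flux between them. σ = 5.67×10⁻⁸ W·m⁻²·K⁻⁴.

q ≈ 25.9 W/m²

For two infinite grey parallel plates, q = σ(T₁⁴ − T₂⁴)/(1/ε₁ + 1/ε₂ − 1).
T₁⁴ − T₂⁴ = 4.162×10⁹ − 2.459×10⁶ = 4.160×10⁹ K⁴.
1/ε₁ + 1/ε₂ − 1 = 1.786 + 8.333 − 1 = 9.119.
q = 5.67×10⁻⁸ × 4.160×10⁹ / 9.119.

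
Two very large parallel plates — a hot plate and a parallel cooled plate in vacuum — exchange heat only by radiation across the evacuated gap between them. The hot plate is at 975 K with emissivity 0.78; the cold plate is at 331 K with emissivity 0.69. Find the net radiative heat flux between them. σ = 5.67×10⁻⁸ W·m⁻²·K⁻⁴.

For two infinite grey parallel plates, q = σ(T₁⁴ − T₂⁴)/(1/ε₁ + 1/ε₂ − 1).
T₁⁴ − T₂⁴ = 9.037×10¹¹ − 1.200×10¹⁰ = 8.917×10¹¹ K⁴.
1/ε₁ + 1/ε₂ − 1 = 1.282 + 1.449 − 1 = 1.731.
q = 5.67×10⁻⁸ × 8.917×10¹¹ / 1.731.

q ≈ 29200 W/m²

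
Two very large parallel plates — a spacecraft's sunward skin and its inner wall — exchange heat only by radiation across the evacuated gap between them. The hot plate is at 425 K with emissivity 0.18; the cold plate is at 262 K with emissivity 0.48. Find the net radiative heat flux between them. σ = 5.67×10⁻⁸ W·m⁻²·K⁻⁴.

q ≈ 238 W/m²

For two infinite grey parallel plates, q = σ(T₁⁴ − T₂⁴)/(1/ε₁ + 1/ε₂ − 1).
T₁⁴ − T₂⁴ = 3.263×10¹⁰ − 4.712×10⁹ = 2.791×10¹⁰ K⁴.
1/ε₁ + 1/ε₂ − 1 = 5.556 + 2.083 − 1 = 6.639.
q = 5.67×10⁻⁸ × 2.791×10¹⁰ / 6.639.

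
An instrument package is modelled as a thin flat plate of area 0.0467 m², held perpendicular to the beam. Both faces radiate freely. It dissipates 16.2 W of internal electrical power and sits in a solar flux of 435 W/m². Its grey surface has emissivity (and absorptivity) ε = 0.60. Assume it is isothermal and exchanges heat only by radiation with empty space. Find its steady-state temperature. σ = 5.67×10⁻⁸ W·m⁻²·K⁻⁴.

T ≈ 307 K

At steady state, absorbed solar power + internal power = radiated power.
Absorbed: α·S·A_cross = 0.60·435·0.04670 = 12.19 W (cross-section A).
Total input = 12.19 + 16.2 = 28.39 W.
Radiated: εσ·A_surf·T⁴ with A_surf = 2A = 0.09340 m².
T⁴ = 28.39/(0.60·5.67×10⁻⁸·0.09340) = 8.934×10⁹ K⁴.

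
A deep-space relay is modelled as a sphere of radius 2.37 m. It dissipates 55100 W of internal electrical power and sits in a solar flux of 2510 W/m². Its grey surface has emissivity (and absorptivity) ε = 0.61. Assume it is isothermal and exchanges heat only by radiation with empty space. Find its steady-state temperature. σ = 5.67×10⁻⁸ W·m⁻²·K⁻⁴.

At steady state, absorbed solar power + internal power = radiated power.
Absorbed: α·S·A_cross = 0.61·2510·17.65 = 27020 W (cross-section πr²).
Total input = 27020 + 55100 = 82120 W.
Radiated: εσ·A_surf·T⁴ with A_surf = 4πr² = 70.58 m².
T⁴ = 82120/(0.61·5.67×10⁻⁸·70.58) = 3.364×10¹⁰ K⁴.

T ≈ 428 K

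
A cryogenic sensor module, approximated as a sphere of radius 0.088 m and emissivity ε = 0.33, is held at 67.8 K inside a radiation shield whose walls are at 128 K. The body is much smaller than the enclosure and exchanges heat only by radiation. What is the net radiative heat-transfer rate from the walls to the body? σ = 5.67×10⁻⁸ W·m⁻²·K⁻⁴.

P_net ≈ 0.450 W

For a small grey body in a large enclosure: P_net = εσA(T_body⁴ − T_wall⁴).
A = 4πr² = 0.09731 m²; T_body⁴ − T_wall⁴ = 2.113×10⁷ − 2.684×10⁸ = -2.473×10⁸ K⁴.
|P_net| = 0.33·5.67×10⁻⁸·0.09731·2.473×10⁸.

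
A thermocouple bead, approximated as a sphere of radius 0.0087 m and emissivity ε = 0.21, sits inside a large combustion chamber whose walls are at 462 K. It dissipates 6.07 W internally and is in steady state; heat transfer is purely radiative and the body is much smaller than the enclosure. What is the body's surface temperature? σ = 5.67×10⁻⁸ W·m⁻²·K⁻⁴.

T ≈ 873 K

For a small grey body in a large enclosure, net radiated power = εσA(T⁴ − T_w⁴).
Steady state: P = εσA(T⁴ − T_w⁴) with A = 4πr² = 9.511×10⁻⁴ m².
T⁴ = P/(εσA) + T_w⁴ = 6.07/(0.21·5.67×10⁻⁸·9.511×10⁻⁴) + (462)⁴
    = 5.360×10¹¹ + 4.556×10¹⁰ = 5.815×10¹¹ K⁴.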